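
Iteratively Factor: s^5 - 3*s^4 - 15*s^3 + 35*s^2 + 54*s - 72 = (s - 4)*(s^4 + s^3 - 11*s^2 - 9*s + 18) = (s - 4)*(s + 3)*(s^3 - 2*s^2 - 5*s + 6) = (s - 4)*(s - 3)*(s + 3)*(s^2 + s - 2) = (s - 4)*(s - 3)*(s - 1)*(s + 3)*(s + 2)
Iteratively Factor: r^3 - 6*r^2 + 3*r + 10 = (r - 2)*(r^2 - 4*r - 5) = (r - 2)*(r + 1)*(r - 5)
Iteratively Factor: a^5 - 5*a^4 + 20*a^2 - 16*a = (a)*(a^4 - 5*a^3 + 20*a - 16) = a*(a + 2)*(a^3 - 7*a^2 + 14*a - 8) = a*(a - 1)*(a + 2)*(a^2 - 6*a + 8) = a*(a - 4)*(a - 1)*(a + 2)*(a - 2)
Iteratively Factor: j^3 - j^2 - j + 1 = (j - 1)*(j^2 - 1) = (j - 1)^2*(j + 1)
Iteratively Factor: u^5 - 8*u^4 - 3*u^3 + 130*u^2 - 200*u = (u - 5)*(u^4 - 3*u^3 - 18*u^2 + 40*u) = (u - 5)*(u + 4)*(u^3 - 7*u^2 + 10*u) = (u - 5)^2*(u + 4)*(u^2 - 2*u) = u*(u - 5)^2*(u + 4)*(u - 2)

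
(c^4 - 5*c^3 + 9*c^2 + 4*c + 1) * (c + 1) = c^5 - 4*c^4 + 4*c^3 + 13*c^2 + 5*c + 1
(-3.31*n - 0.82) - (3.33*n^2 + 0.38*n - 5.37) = -3.33*n^2 - 3.69*n + 4.55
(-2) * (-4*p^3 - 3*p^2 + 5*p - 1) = 8*p^3 + 6*p^2 - 10*p + 2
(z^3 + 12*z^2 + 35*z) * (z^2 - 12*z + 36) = z^5 - 73*z^3 + 12*z^2 + 1260*z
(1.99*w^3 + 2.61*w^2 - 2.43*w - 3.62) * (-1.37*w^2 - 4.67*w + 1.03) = -2.7263*w^5 - 12.869*w^4 - 6.8099*w^3 + 18.9958*w^2 + 14.4025*w - 3.7286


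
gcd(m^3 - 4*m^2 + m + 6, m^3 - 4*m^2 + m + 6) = m^3 - 4*m^2 + m + 6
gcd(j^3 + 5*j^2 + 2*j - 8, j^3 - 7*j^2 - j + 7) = j - 1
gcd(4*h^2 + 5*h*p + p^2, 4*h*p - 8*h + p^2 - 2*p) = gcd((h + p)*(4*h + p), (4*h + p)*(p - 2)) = 4*h + p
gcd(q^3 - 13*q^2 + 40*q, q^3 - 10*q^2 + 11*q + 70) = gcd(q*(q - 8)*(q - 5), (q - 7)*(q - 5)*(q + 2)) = q - 5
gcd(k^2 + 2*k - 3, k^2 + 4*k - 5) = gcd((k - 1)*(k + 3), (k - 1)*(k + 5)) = k - 1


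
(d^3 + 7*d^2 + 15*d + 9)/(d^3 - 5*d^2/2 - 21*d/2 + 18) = 2*(d^2 + 4*d + 3)/(2*d^2 - 11*d + 12)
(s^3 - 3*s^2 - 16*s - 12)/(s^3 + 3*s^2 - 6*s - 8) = (s^2 - 4*s - 12)/(s^2 + 2*s - 8)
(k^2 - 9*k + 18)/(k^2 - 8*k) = (k^2 - 9*k + 18)/(k*(k - 8))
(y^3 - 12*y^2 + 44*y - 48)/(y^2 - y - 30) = (y^2 - 6*y + 8)/(y + 5)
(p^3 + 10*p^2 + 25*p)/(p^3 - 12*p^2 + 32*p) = (p^2 + 10*p + 25)/(p^2 - 12*p + 32)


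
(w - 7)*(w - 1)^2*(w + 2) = w^4 - 7*w^3 - 3*w^2 + 23*w - 14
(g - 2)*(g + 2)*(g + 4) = g^3 + 4*g^2 - 4*g - 16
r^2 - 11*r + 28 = (r - 7)*(r - 4)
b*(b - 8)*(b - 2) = b^3 - 10*b^2 + 16*b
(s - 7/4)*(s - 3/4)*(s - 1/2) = s^3 - 3*s^2 + 41*s/16 - 21/32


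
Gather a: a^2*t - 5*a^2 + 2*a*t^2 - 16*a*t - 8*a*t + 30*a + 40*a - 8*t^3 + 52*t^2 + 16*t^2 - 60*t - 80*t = a^2*(t - 5) + a*(2*t^2 - 24*t + 70) - 8*t^3 + 68*t^2 - 140*t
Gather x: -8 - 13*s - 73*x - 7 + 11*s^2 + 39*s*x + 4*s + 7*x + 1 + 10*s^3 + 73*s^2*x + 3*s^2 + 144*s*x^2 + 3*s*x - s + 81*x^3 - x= 10*s^3 + 14*s^2 + 144*s*x^2 - 10*s + 81*x^3 + x*(73*s^2 + 42*s - 67) - 14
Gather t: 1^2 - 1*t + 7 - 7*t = 8 - 8*t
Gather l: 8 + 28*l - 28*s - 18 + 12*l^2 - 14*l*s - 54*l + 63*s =12*l^2 + l*(-14*s - 26) + 35*s - 10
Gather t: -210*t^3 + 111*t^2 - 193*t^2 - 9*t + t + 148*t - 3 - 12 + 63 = -210*t^3 - 82*t^2 + 140*t + 48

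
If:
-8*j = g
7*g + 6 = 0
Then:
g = -6/7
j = 3/28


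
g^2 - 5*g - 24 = (g - 8)*(g + 3)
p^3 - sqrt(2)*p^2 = p^2*(p - sqrt(2))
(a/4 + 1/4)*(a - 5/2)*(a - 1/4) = a^3/4 - 7*a^2/16 - 17*a/32 + 5/32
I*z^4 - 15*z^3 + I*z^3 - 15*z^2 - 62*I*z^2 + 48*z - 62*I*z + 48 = (z + I)*(z + 6*I)*(z + 8*I)*(I*z + I)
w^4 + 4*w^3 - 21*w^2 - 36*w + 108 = (w - 3)*(w - 2)*(w + 3)*(w + 6)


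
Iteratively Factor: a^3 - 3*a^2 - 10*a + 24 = (a - 4)*(a^2 + a - 6) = (a - 4)*(a + 3)*(a - 2)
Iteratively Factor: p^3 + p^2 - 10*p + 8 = (p + 4)*(p^2 - 3*p + 2) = (p - 1)*(p + 4)*(p - 2)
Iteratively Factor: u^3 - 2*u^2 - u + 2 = (u - 1)*(u^2 - u - 2) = (u - 1)*(u + 1)*(u - 2)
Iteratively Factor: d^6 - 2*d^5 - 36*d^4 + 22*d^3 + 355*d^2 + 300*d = (d - 5)*(d^5 + 3*d^4 - 21*d^3 - 83*d^2 - 60*d) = (d - 5)*(d + 3)*(d^4 - 21*d^2 - 20*d) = (d - 5)^2*(d + 3)*(d^3 + 5*d^2 + 4*d) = (d - 5)^2*(d + 3)*(d + 4)*(d^2 + d) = d*(d - 5)^2*(d + 3)*(d + 4)*(d + 1)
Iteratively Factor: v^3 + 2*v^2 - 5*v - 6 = (v + 3)*(v^2 - v - 2) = (v - 2)*(v + 3)*(v + 1)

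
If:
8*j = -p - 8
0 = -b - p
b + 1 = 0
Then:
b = -1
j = -9/8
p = 1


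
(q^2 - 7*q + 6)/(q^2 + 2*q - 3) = (q - 6)/(q + 3)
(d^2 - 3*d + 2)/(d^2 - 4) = (d - 1)/(d + 2)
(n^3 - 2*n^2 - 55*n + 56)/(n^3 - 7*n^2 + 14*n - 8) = (n^2 - n - 56)/(n^2 - 6*n + 8)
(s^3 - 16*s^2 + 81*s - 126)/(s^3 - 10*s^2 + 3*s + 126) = (s - 3)/(s + 3)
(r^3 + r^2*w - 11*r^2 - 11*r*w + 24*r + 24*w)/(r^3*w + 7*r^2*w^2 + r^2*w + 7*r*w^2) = (r^3 + r^2*w - 11*r^2 - 11*r*w + 24*r + 24*w)/(r*w*(r^2 + 7*r*w + r + 7*w))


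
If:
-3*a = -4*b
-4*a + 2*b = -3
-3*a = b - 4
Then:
No Solution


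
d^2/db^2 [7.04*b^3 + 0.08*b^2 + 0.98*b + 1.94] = 42.24*b + 0.16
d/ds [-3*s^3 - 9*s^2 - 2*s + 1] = -9*s^2 - 18*s - 2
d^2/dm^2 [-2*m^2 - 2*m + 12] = -4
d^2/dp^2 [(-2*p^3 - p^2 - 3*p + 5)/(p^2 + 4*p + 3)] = 2*(-25*p^3 - 48*p^2 + 33*p + 92)/(p^6 + 12*p^5 + 57*p^4 + 136*p^3 + 171*p^2 + 108*p + 27)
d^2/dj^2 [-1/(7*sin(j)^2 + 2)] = 14*(14*sin(j)^4 - 25*sin(j)^2 + 2)/(7*sin(j)^2 + 2)^3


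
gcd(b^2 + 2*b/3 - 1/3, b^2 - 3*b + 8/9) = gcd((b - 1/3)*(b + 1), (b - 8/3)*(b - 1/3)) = b - 1/3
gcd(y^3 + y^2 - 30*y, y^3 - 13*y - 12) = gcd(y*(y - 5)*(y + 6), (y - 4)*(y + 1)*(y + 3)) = 1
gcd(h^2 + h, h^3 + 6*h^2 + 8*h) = h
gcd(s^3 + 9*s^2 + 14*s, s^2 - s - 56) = s + 7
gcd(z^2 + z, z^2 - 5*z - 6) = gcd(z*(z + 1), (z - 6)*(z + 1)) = z + 1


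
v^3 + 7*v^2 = v^2*(v + 7)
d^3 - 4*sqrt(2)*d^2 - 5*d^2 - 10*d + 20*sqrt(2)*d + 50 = (d - 5)*(d - 5*sqrt(2))*(d + sqrt(2))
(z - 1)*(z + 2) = z^2 + z - 2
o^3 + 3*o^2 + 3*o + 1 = (o + 1)^3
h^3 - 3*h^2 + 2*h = h*(h - 2)*(h - 1)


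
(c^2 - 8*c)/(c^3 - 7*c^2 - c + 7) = c*(c - 8)/(c^3 - 7*c^2 - c + 7)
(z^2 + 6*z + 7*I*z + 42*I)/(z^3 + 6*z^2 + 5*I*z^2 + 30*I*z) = (z + 7*I)/(z*(z + 5*I))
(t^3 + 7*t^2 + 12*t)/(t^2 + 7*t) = (t^2 + 7*t + 12)/(t + 7)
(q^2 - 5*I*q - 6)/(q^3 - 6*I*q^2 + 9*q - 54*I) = (q - 2*I)/(q^2 - 3*I*q + 18)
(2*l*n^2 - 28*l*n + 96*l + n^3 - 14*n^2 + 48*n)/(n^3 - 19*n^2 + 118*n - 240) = (2*l + n)/(n - 5)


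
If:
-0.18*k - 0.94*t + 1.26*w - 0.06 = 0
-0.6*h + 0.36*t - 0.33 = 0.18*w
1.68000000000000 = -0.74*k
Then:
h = 0.504255319148936*w - 0.327458309373203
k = -2.27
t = 1.34042553191489*w + 0.370902817711328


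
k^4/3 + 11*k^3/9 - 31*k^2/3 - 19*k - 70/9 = (k/3 + 1/3)*(k - 5)*(k + 2/3)*(k + 7)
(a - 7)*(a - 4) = a^2 - 11*a + 28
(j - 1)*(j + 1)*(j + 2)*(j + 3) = j^4 + 5*j^3 + 5*j^2 - 5*j - 6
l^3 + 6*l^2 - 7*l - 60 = (l - 3)*(l + 4)*(l + 5)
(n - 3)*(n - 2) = n^2 - 5*n + 6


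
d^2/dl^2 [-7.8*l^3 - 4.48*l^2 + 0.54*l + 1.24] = -46.8*l - 8.96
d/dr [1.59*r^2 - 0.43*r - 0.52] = 3.18*r - 0.43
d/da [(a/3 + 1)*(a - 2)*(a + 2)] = a^2 + 2*a - 4/3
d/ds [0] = 0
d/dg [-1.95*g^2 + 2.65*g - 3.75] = 2.65 - 3.9*g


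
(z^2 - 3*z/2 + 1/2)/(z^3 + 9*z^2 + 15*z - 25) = (z - 1/2)/(z^2 + 10*z + 25)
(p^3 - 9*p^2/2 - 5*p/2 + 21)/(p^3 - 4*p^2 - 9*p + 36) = (p^2 - 3*p/2 - 7)/(p^2 - p - 12)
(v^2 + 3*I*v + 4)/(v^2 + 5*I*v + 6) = (v + 4*I)/(v + 6*I)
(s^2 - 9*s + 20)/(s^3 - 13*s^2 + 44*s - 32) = (s - 5)/(s^2 - 9*s + 8)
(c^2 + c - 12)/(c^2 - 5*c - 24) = (-c^2 - c + 12)/(-c^2 + 5*c + 24)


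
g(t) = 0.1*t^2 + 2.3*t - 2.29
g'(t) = 0.2*t + 2.3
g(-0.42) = -3.24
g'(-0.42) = 2.22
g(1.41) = 1.15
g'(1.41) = 2.58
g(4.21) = 9.17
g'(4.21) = 3.14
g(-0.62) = -3.68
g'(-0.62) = 2.18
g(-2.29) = -7.03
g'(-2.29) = 1.84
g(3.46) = 6.87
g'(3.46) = 2.99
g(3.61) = 7.32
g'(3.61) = 3.02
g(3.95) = 8.36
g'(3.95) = 3.09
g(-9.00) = -14.89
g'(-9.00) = 0.50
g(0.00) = -2.29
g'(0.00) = 2.30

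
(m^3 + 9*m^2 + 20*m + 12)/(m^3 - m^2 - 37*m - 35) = (m^2 + 8*m + 12)/(m^2 - 2*m - 35)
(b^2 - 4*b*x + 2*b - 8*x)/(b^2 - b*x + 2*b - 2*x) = (-b + 4*x)/(-b + x)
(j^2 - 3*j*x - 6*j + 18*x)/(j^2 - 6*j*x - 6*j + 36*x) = (-j + 3*x)/(-j + 6*x)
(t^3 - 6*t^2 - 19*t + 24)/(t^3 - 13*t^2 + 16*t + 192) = (t - 1)/(t - 8)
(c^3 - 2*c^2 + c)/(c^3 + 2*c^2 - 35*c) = (c^2 - 2*c + 1)/(c^2 + 2*c - 35)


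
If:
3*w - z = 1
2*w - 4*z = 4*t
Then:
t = 1/6 - 5*z/6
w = z/3 + 1/3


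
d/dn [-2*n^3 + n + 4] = 1 - 6*n^2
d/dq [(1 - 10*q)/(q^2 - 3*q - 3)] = (10*q^2 - 2*q + 33)/(q^4 - 6*q^3 + 3*q^2 + 18*q + 9)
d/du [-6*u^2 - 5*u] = -12*u - 5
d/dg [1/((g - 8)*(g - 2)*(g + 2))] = (-(g - 8)*(g - 2) - (g - 8)*(g + 2) - (g - 2)*(g + 2))/((g - 8)^2*(g - 2)^2*(g + 2)^2)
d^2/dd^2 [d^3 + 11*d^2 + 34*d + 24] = 6*d + 22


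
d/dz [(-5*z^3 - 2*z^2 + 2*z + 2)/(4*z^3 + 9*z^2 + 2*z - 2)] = (-37*z^4 - 36*z^3 - 16*z^2 - 28*z - 8)/(16*z^6 + 72*z^5 + 97*z^4 + 20*z^3 - 32*z^2 - 8*z + 4)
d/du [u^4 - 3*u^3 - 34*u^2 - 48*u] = 4*u^3 - 9*u^2 - 68*u - 48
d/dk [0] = 0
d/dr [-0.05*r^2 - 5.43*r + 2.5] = -0.1*r - 5.43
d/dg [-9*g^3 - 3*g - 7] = -27*g^2 - 3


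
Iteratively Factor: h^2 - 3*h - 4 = (h - 4)*(h + 1)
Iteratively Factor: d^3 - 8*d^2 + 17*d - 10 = (d - 1)*(d^2 - 7*d + 10) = (d - 2)*(d - 1)*(d - 5)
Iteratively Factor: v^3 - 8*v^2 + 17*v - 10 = (v - 2)*(v^2 - 6*v + 5) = (v - 5)*(v - 2)*(v - 1)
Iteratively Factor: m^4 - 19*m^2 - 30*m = (m + 2)*(m^3 - 2*m^2 - 15*m) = (m + 2)*(m + 3)*(m^2 - 5*m) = (m - 5)*(m + 2)*(m + 3)*(m)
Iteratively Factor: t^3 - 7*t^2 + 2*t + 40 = (t + 2)*(t^2 - 9*t + 20) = (t - 5)*(t + 2)*(t - 4)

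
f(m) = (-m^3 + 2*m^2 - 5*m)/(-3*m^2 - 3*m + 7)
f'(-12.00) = 0.30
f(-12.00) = -5.34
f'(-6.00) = 0.13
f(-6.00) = -3.83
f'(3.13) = 0.11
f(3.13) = 0.84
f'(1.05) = -140.37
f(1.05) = -7.75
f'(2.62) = -0.00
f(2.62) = 0.81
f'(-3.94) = -0.57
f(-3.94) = -4.03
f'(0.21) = -0.79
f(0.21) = -0.16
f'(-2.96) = -3.80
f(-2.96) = -5.60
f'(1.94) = -0.51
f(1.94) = 0.94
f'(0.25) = -0.83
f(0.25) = -0.19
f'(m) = (6*m + 3)*(-m^3 + 2*m^2 - 5*m)/(-3*m^2 - 3*m + 7)^2 + (-3*m^2 + 4*m - 5)/(-3*m^2 - 3*m + 7) = (3*m^4 + 6*m^3 - 42*m^2 + 28*m - 35)/(9*m^4 + 18*m^3 - 33*m^2 - 42*m + 49)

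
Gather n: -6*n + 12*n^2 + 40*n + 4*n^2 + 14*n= 16*n^2 + 48*n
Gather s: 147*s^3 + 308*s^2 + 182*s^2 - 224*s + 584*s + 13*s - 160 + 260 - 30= 147*s^3 + 490*s^2 + 373*s + 70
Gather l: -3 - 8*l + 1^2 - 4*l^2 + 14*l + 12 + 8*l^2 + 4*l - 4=4*l^2 + 10*l + 6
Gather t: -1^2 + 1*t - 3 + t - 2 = 2*t - 6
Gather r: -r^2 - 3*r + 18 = -r^2 - 3*r + 18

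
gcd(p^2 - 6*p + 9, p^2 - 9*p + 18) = p - 3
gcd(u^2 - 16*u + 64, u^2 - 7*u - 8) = u - 8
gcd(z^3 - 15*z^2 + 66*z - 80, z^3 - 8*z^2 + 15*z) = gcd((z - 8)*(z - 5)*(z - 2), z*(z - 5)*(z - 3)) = z - 5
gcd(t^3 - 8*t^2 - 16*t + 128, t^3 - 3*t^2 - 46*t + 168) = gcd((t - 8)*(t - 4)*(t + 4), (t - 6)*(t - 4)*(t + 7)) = t - 4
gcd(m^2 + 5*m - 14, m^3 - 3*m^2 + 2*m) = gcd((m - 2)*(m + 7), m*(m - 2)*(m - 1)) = m - 2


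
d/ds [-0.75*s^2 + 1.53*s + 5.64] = 1.53 - 1.5*s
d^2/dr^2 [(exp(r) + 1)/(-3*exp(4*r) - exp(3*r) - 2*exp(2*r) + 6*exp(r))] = (-81*exp(7*r) - 177*exp(6*r) - 85*exp(5*r) - 249*exp(4*r) - 68*exp(3*r) - 16*exp(2*r) + 36*exp(r) - 36)*exp(-r)/(27*exp(9*r) + 27*exp(8*r) + 63*exp(7*r) - 125*exp(6*r) - 66*exp(5*r) - 222*exp(4*r) + 260*exp(3*r) + 36*exp(2*r) + 216*exp(r) - 216)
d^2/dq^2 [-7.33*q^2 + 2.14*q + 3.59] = -14.6600000000000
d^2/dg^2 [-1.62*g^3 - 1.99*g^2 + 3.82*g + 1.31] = -9.72*g - 3.98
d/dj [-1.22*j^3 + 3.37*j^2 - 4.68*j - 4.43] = -3.66*j^2 + 6.74*j - 4.68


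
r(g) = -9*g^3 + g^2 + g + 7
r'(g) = -27*g^2 + 2*g + 1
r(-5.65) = 1656.53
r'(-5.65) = -872.21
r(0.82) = 3.53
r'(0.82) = -15.51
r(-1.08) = 18.42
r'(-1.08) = -32.65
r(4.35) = -710.54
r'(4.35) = -501.21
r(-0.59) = 8.61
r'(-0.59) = -9.58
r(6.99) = -3010.94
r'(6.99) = -1304.24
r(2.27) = -90.85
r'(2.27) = -133.59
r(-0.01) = 6.99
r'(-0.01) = 0.98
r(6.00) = -1895.00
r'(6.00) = -959.00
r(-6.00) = 1981.00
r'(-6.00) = -983.00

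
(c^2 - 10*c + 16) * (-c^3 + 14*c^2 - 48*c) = -c^5 + 24*c^4 - 204*c^3 + 704*c^2 - 768*c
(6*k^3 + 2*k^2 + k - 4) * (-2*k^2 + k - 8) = -12*k^5 + 2*k^4 - 48*k^3 - 7*k^2 - 12*k + 32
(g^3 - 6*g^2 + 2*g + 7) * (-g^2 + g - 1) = -g^5 + 7*g^4 - 9*g^3 + g^2 + 5*g - 7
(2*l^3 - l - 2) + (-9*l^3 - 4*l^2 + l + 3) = -7*l^3 - 4*l^2 + 1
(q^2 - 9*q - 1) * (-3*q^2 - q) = -3*q^4 + 26*q^3 + 12*q^2 + q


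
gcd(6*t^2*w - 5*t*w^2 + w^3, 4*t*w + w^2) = w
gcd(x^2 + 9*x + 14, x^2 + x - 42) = x + 7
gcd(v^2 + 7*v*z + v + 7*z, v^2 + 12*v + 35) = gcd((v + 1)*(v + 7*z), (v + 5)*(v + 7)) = 1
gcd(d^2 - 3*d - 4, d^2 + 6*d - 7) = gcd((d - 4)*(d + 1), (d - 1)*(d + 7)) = 1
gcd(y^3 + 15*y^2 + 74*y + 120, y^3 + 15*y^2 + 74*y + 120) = y^3 + 15*y^2 + 74*y + 120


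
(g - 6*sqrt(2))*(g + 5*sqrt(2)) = g^2 - sqrt(2)*g - 60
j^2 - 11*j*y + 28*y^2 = (j - 7*y)*(j - 4*y)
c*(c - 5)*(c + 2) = c^3 - 3*c^2 - 10*c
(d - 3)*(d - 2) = d^2 - 5*d + 6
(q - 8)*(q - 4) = q^2 - 12*q + 32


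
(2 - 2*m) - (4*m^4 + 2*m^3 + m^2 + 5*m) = -4*m^4 - 2*m^3 - m^2 - 7*m + 2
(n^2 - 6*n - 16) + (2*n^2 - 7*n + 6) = 3*n^2 - 13*n - 10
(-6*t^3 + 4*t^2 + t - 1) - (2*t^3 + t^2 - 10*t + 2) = -8*t^3 + 3*t^2 + 11*t - 3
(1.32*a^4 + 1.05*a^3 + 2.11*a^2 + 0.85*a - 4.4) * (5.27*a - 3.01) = 6.9564*a^5 + 1.5603*a^4 + 7.9592*a^3 - 1.8716*a^2 - 25.7465*a + 13.244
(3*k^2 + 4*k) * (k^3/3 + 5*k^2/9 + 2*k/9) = k^5 + 3*k^4 + 26*k^3/9 + 8*k^2/9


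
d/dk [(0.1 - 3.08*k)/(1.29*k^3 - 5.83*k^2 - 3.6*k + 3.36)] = (7.9464*k^3 - 18.3434*k^2 + 1.166*k - 9.9888)/(1.6641*k^6 - 15.0414*k^5 + 24.7009*k^4 + 50.6448*k^3 - 26.2176*k^2 - 24.192*k + 11.2896)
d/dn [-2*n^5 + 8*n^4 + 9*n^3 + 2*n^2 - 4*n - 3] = -10*n^4 + 32*n^3 + 27*n^2 + 4*n - 4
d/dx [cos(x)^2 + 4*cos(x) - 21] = -2*(cos(x) + 2)*sin(x)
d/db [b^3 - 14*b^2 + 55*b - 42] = 3*b^2 - 28*b + 55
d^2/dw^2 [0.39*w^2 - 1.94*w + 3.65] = 0.780000000000000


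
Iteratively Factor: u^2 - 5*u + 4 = (u - 1)*(u - 4)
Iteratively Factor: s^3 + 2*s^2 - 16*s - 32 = (s + 2)*(s^2 - 16) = (s + 2)*(s + 4)*(s - 4)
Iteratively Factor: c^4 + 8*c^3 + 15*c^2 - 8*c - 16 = (c + 4)*(c^3 + 4*c^2 - c - 4) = (c - 1)*(c + 4)*(c^2 + 5*c + 4) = (c - 1)*(c + 4)^2*(c + 1)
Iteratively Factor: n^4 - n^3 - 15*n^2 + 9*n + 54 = (n - 3)*(n^3 + 2*n^2 - 9*n - 18) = (n - 3)*(n + 2)*(n^2 - 9) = (n - 3)^2*(n + 2)*(n + 3)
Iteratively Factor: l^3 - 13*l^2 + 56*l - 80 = (l - 4)*(l^2 - 9*l + 20) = (l - 4)^2*(l - 5)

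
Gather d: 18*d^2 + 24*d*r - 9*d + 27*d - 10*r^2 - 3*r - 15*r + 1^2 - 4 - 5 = 18*d^2 + d*(24*r + 18) - 10*r^2 - 18*r - 8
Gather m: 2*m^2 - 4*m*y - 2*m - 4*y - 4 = 2*m^2 + m*(-4*y - 2) - 4*y - 4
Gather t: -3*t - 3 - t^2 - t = -t^2 - 4*t - 3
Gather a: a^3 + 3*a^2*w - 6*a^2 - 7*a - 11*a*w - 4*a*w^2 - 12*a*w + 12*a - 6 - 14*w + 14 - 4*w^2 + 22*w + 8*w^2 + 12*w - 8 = a^3 + a^2*(3*w - 6) + a*(-4*w^2 - 23*w + 5) + 4*w^2 + 20*w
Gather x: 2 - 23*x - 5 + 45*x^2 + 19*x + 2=45*x^2 - 4*x - 1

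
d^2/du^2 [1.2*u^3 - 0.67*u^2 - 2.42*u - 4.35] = 7.2*u - 1.34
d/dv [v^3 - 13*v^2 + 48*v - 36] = 3*v^2 - 26*v + 48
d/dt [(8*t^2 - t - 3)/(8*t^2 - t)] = 3*(16*t - 1)/(t^2*(64*t^2 - 16*t + 1))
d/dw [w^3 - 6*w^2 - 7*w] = 3*w^2 - 12*w - 7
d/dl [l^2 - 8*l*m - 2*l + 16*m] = 2*l - 8*m - 2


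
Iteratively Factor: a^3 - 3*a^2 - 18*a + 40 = (a + 4)*(a^2 - 7*a + 10) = (a - 5)*(a + 4)*(a - 2)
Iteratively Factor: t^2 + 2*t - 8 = (t + 4)*(t - 2)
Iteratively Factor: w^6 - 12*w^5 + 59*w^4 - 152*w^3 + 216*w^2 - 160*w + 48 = (w - 2)*(w^5 - 10*w^4 + 39*w^3 - 74*w^2 + 68*w - 24) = (w - 2)^2*(w^4 - 8*w^3 + 23*w^2 - 28*w + 12) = (w - 3)*(w - 2)^2*(w^3 - 5*w^2 + 8*w - 4) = (w - 3)*(w - 2)^3*(w^2 - 3*w + 2) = (w - 3)*(w - 2)^4*(w - 1)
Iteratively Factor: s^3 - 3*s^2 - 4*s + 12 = (s - 2)*(s^2 - s - 6) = (s - 3)*(s - 2)*(s + 2)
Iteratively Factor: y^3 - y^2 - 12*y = (y - 4)*(y^2 + 3*y) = (y - 4)*(y + 3)*(y)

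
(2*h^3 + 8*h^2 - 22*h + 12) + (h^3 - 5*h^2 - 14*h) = 3*h^3 + 3*h^2 - 36*h + 12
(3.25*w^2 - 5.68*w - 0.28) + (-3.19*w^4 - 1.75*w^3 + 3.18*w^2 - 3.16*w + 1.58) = -3.19*w^4 - 1.75*w^3 + 6.43*w^2 - 8.84*w + 1.3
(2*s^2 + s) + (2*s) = 2*s^2 + 3*s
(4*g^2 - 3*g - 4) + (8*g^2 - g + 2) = 12*g^2 - 4*g - 2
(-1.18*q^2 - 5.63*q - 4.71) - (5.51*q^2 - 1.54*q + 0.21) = -6.69*q^2 - 4.09*q - 4.92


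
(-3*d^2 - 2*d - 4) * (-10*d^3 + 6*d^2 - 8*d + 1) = 30*d^5 + 2*d^4 + 52*d^3 - 11*d^2 + 30*d - 4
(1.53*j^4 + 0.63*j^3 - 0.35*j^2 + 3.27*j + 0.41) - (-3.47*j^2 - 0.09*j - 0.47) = 1.53*j^4 + 0.63*j^3 + 3.12*j^2 + 3.36*j + 0.88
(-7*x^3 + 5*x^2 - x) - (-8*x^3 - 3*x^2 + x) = x^3 + 8*x^2 - 2*x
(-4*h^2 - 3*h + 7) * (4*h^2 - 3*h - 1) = -16*h^4 + 41*h^2 - 18*h - 7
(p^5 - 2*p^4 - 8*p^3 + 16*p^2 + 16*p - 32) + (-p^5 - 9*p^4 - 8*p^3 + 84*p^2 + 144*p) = -11*p^4 - 16*p^3 + 100*p^2 + 160*p - 32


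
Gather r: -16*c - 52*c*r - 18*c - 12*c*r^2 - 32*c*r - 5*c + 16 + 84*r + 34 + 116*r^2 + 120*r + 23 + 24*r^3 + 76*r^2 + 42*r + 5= -39*c + 24*r^3 + r^2*(192 - 12*c) + r*(246 - 84*c) + 78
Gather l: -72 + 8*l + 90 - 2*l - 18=6*l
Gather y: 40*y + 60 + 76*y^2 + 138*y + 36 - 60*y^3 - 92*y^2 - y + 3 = -60*y^3 - 16*y^2 + 177*y + 99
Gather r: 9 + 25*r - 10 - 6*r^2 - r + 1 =-6*r^2 + 24*r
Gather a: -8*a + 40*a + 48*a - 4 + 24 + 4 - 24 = 80*a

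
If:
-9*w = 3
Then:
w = -1/3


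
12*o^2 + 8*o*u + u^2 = (2*o + u)*(6*o + u)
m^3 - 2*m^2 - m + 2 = (m - 2)*(m - 1)*(m + 1)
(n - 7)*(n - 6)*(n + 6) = n^3 - 7*n^2 - 36*n + 252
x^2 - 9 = (x - 3)*(x + 3)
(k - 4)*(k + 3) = k^2 - k - 12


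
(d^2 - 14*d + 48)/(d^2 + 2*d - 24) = (d^2 - 14*d + 48)/(d^2 + 2*d - 24)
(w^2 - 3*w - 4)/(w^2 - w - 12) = (w + 1)/(w + 3)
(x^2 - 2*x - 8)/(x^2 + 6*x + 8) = (x - 4)/(x + 4)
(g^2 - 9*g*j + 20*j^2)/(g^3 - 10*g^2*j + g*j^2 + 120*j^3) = (g - 4*j)/(g^2 - 5*g*j - 24*j^2)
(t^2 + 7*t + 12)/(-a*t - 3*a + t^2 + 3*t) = (t + 4)/(-a + t)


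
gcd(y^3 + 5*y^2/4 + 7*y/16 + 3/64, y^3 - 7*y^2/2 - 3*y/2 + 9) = 1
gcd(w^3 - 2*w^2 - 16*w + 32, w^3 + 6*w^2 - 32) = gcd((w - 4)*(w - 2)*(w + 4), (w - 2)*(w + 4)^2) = w^2 + 2*w - 8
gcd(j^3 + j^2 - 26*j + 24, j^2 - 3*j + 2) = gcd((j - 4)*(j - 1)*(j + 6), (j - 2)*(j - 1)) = j - 1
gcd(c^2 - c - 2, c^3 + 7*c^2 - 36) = c - 2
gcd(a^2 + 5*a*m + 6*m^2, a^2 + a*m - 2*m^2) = a + 2*m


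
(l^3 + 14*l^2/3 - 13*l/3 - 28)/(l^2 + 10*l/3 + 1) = (3*l^2 + 5*l - 28)/(3*l + 1)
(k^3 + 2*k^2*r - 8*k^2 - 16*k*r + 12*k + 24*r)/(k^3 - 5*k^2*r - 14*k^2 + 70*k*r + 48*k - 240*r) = (-k^2 - 2*k*r + 2*k + 4*r)/(-k^2 + 5*k*r + 8*k - 40*r)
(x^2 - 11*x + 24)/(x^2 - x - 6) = (x - 8)/(x + 2)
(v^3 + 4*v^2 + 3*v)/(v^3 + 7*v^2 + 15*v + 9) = v/(v + 3)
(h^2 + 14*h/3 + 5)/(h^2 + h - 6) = (h + 5/3)/(h - 2)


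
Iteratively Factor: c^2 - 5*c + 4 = (c - 4)*(c - 1)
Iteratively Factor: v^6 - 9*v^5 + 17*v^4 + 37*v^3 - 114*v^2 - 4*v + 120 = (v - 5)*(v^5 - 4*v^4 - 3*v^3 + 22*v^2 - 4*v - 24) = (v - 5)*(v - 2)*(v^4 - 2*v^3 - 7*v^2 + 8*v + 12) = (v - 5)*(v - 2)*(v + 2)*(v^3 - 4*v^2 + v + 6) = (v - 5)*(v - 2)^2*(v + 2)*(v^2 - 2*v - 3) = (v - 5)*(v - 3)*(v - 2)^2*(v + 2)*(v + 1)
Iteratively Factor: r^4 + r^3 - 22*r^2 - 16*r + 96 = (r - 2)*(r^3 + 3*r^2 - 16*r - 48) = (r - 2)*(r + 3)*(r^2 - 16) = (r - 4)*(r - 2)*(r + 3)*(r + 4)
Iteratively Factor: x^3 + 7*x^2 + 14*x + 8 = (x + 1)*(x^2 + 6*x + 8) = (x + 1)*(x + 2)*(x + 4)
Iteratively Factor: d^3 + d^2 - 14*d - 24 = (d + 2)*(d^2 - d - 12) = (d - 4)*(d + 2)*(d + 3)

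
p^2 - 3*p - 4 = (p - 4)*(p + 1)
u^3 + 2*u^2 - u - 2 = (u - 1)*(u + 1)*(u + 2)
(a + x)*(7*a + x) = 7*a^2 + 8*a*x + x^2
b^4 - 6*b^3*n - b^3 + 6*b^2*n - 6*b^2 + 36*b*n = b*(b - 3)*(b + 2)*(b - 6*n)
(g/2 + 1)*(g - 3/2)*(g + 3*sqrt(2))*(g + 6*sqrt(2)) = g^4/2 + g^3/4 + 9*sqrt(2)*g^3/2 + 9*sqrt(2)*g^2/4 + 33*g^2/2 - 27*sqrt(2)*g/2 + 9*g - 54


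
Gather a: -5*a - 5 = -5*a - 5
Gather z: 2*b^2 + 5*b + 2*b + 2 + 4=2*b^2 + 7*b + 6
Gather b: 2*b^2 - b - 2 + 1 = 2*b^2 - b - 1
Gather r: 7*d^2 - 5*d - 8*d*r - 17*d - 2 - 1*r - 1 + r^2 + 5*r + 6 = 7*d^2 - 22*d + r^2 + r*(4 - 8*d) + 3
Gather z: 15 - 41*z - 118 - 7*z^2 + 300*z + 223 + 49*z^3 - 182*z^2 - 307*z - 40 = 49*z^3 - 189*z^2 - 48*z + 80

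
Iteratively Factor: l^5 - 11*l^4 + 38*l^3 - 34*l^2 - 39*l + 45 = (l - 3)*(l^4 - 8*l^3 + 14*l^2 + 8*l - 15) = (l - 3)^2*(l^3 - 5*l^2 - l + 5) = (l - 3)^2*(l + 1)*(l^2 - 6*l + 5) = (l - 3)^2*(l - 1)*(l + 1)*(l - 5)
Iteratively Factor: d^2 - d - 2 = (d - 2)*(d + 1)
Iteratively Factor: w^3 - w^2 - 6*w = (w + 2)*(w^2 - 3*w) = (w - 3)*(w + 2)*(w)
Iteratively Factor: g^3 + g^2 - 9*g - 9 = (g + 1)*(g^2 - 9) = (g + 1)*(g + 3)*(g - 3)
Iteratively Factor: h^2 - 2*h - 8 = (h - 4)*(h + 2)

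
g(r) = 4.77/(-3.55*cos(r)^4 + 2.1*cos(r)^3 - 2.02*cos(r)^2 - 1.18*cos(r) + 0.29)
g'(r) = 4.77*(-14.2*sin(r)*cos(r)^3 + 6.3*sin(r)*cos(r)^2 - 4.04*sin(r)*cos(r) - 1.18*sin(r))/(-3.55*cos(r)^4 + 2.1*cos(r)^3 - 2.02*cos(r)^2 - 1.18*cos(r) + 0.29)^2 = (-67.734*cos(r)^3 + 30.051*cos(r)^2 - 19.2708*cos(r) - 5.6286)*sin(r)/(3.55*cos(r)^4 - 2.1*cos(r)^3 + 2.02*cos(r)^2 + 1.18*cos(r) - 0.29)^2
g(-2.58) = -1.47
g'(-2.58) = -3.69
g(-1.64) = 13.21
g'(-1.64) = 31.59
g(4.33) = 17.59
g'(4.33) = -116.93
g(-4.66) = 13.79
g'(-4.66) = -37.78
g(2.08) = -81.47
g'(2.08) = 4776.22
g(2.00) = 27.50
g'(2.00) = 377.20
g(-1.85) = 12.00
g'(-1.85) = -20.59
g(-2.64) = -1.27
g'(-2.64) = -2.75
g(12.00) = -1.78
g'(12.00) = 3.07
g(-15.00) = -2.29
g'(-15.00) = -8.40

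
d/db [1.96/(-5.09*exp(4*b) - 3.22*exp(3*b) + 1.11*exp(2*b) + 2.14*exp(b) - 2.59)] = (39.9056*exp(3*b) + 18.9336*exp(2*b) - 4.3512*exp(b) - 4.1944)*exp(b)/(5.09*exp(4*b) + 3.22*exp(3*b) - 1.11*exp(2*b) - 2.14*exp(b) + 2.59)^2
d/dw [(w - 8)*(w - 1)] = 2*w - 9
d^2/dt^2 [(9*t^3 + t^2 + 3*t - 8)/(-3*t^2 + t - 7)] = 4*(75*t^3 + 234*t^2 - 603*t - 115)/(27*t^6 - 27*t^5 + 198*t^4 - 127*t^3 + 462*t^2 - 147*t + 343)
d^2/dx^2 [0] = 0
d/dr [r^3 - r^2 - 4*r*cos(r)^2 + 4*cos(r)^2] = 3*r^2 + 4*r*sin(2*r) - 2*r - 4*sin(2*r) - 4*cos(r)^2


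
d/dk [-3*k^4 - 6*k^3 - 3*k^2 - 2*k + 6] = -12*k^3 - 18*k^2 - 6*k - 2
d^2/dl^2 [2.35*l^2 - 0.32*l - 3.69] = 4.70000000000000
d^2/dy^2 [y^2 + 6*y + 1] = 2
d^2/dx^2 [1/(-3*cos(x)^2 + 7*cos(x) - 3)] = (-36*sin(x)^4 + 31*sin(x)^2 - 399*cos(x)/4 + 63*cos(3*x)/4 + 85)/(3*sin(x)^2 + 7*cos(x) - 6)^3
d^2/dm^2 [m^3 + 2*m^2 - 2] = 6*m + 4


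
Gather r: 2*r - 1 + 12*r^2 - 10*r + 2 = 12*r^2 - 8*r + 1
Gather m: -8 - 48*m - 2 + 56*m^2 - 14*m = 56*m^2 - 62*m - 10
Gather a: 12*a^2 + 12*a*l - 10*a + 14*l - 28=12*a^2 + a*(12*l - 10) + 14*l - 28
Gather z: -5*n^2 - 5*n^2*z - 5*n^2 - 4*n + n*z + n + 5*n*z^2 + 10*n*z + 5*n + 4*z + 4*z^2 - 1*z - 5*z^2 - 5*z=-10*n^2 + 2*n + z^2*(5*n - 1) + z*(-5*n^2 + 11*n - 2)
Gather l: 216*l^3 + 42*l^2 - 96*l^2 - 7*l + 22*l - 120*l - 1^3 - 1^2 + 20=216*l^3 - 54*l^2 - 105*l + 18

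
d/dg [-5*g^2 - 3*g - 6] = -10*g - 3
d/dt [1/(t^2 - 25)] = -2*t/(t^2 - 25)^2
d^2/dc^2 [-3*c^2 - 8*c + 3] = -6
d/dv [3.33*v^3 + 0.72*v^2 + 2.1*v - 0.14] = 9.99*v^2 + 1.44*v + 2.1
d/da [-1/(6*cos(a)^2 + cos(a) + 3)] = -(12*cos(a) + 1)*sin(a)/(6*cos(a)^2 + cos(a) + 3)^2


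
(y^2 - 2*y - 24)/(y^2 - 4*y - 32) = (y - 6)/(y - 8)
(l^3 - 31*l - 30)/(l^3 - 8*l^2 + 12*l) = (l^2 + 6*l + 5)/(l*(l - 2))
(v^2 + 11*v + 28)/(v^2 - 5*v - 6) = (v^2 + 11*v + 28)/(v^2 - 5*v - 6)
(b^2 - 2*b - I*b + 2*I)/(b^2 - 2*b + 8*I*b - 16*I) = (b - I)/(b + 8*I)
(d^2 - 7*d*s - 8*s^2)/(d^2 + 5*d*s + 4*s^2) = (d - 8*s)/(d + 4*s)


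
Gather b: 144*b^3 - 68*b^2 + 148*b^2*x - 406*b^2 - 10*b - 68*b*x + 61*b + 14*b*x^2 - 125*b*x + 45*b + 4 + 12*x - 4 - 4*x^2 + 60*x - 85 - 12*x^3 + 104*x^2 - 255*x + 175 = 144*b^3 + b^2*(148*x - 474) + b*(14*x^2 - 193*x + 96) - 12*x^3 + 100*x^2 - 183*x + 90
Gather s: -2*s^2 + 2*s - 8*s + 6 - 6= -2*s^2 - 6*s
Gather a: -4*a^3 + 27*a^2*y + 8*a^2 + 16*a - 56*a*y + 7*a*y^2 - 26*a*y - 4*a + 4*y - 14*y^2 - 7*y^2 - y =-4*a^3 + a^2*(27*y + 8) + a*(7*y^2 - 82*y + 12) - 21*y^2 + 3*y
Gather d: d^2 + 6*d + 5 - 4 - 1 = d^2 + 6*d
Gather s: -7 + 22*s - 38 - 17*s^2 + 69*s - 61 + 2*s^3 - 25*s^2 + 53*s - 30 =2*s^3 - 42*s^2 + 144*s - 136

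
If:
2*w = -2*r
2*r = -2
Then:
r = -1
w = 1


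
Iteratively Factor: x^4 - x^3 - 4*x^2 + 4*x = (x + 2)*(x^3 - 3*x^2 + 2*x) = x*(x + 2)*(x^2 - 3*x + 2) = x*(x - 1)*(x + 2)*(x - 2)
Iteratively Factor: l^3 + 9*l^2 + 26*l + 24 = (l + 3)*(l^2 + 6*l + 8) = (l + 2)*(l + 3)*(l + 4)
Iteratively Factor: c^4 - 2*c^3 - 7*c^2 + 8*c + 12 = (c - 3)*(c^3 + c^2 - 4*c - 4) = (c - 3)*(c + 1)*(c^2 - 4) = (c - 3)*(c - 2)*(c + 1)*(c + 2)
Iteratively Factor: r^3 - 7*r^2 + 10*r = (r - 5)*(r^2 - 2*r) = (r - 5)*(r - 2)*(r)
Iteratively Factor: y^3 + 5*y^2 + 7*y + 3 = (y + 1)*(y^2 + 4*y + 3) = (y + 1)*(y + 3)*(y + 1)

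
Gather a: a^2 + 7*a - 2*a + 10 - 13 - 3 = a^2 + 5*a - 6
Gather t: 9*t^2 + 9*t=9*t^2 + 9*t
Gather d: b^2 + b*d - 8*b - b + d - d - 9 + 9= b^2 + b*d - 9*b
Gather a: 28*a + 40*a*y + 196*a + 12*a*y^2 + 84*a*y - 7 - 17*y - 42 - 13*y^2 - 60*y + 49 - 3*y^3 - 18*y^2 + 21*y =a*(12*y^2 + 124*y + 224) - 3*y^3 - 31*y^2 - 56*y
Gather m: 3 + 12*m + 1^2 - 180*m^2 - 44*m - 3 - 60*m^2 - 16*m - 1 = -240*m^2 - 48*m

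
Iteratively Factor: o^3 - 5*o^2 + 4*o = (o - 1)*(o^2 - 4*o) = o*(o - 1)*(o - 4)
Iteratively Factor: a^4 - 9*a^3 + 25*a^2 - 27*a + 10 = (a - 5)*(a^3 - 4*a^2 + 5*a - 2) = (a - 5)*(a - 2)*(a^2 - 2*a + 1) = (a - 5)*(a - 2)*(a - 1)*(a - 1)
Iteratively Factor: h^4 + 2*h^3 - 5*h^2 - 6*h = (h - 2)*(h^3 + 4*h^2 + 3*h) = (h - 2)*(h + 1)*(h^2 + 3*h) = h*(h - 2)*(h + 1)*(h + 3)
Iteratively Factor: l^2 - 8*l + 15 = (l - 5)*(l - 3)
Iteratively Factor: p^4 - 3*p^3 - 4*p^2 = (p - 4)*(p^3 + p^2) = p*(p - 4)*(p^2 + p) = p^2*(p - 4)*(p + 1)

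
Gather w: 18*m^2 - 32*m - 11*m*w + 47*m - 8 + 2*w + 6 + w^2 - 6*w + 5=18*m^2 + 15*m + w^2 + w*(-11*m - 4) + 3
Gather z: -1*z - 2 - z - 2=-2*z - 4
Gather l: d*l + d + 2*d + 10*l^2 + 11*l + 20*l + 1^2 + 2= 3*d + 10*l^2 + l*(d + 31) + 3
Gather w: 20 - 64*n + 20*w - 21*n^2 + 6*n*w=-21*n^2 - 64*n + w*(6*n + 20) + 20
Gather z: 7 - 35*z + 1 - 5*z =8 - 40*z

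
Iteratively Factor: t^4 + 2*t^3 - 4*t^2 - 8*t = (t + 2)*(t^3 - 4*t) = t*(t + 2)*(t^2 - 4) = t*(t - 2)*(t + 2)*(t + 2)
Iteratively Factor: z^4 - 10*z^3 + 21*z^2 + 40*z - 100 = (z - 5)*(z^3 - 5*z^2 - 4*z + 20) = (z - 5)^2*(z^2 - 4) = (z - 5)^2*(z + 2)*(z - 2)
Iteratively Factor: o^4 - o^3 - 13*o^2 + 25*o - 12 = (o - 1)*(o^3 - 13*o + 12) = (o - 1)^2*(o^2 + o - 12) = (o - 3)*(o - 1)^2*(o + 4)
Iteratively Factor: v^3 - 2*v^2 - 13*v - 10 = (v + 2)*(v^2 - 4*v - 5) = (v - 5)*(v + 2)*(v + 1)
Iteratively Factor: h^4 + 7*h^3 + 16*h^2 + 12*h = (h + 3)*(h^3 + 4*h^2 + 4*h) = h*(h + 3)*(h^2 + 4*h + 4) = h*(h + 2)*(h + 3)*(h + 2)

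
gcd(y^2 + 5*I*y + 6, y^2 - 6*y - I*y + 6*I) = y - I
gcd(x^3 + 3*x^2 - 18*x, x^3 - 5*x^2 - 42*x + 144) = x^2 + 3*x - 18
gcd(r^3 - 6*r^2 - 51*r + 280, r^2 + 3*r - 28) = r + 7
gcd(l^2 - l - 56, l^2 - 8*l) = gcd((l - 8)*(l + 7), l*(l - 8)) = l - 8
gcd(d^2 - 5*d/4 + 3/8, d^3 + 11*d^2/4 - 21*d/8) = d - 3/4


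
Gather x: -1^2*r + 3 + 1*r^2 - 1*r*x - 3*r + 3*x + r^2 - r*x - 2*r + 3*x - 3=2*r^2 - 6*r + x*(6 - 2*r)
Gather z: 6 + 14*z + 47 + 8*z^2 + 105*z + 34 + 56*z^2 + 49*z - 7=64*z^2 + 168*z + 80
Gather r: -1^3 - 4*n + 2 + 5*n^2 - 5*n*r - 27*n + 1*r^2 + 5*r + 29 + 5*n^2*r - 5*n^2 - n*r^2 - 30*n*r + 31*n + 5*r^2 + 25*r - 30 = r^2*(6 - n) + r*(5*n^2 - 35*n + 30)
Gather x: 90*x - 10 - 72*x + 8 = 18*x - 2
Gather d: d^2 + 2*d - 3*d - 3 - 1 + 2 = d^2 - d - 2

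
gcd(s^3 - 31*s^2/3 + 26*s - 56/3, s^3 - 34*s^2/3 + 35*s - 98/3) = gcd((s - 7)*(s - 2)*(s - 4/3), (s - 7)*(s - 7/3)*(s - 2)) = s^2 - 9*s + 14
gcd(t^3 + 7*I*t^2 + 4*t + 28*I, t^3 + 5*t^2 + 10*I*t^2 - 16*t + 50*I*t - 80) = t + 2*I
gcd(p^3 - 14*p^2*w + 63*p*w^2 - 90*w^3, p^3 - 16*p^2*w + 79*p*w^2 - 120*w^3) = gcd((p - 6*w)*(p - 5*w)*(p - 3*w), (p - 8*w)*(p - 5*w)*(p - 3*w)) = p^2 - 8*p*w + 15*w^2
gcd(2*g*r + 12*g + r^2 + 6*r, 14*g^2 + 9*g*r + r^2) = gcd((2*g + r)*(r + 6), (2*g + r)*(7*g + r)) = 2*g + r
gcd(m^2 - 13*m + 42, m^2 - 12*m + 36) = m - 6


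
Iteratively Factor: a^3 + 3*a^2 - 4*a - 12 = (a + 2)*(a^2 + a - 6) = (a + 2)*(a + 3)*(a - 2)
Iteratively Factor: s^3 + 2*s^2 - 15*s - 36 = (s + 3)*(s^2 - s - 12) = (s + 3)^2*(s - 4)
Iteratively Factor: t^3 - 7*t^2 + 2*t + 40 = (t - 5)*(t^2 - 2*t - 8) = (t - 5)*(t + 2)*(t - 4)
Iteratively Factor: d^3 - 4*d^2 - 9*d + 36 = (d - 4)*(d^2 - 9) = (d - 4)*(d + 3)*(d - 3)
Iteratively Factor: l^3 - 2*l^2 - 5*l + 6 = (l - 1)*(l^2 - l - 6) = (l - 3)*(l - 1)*(l + 2)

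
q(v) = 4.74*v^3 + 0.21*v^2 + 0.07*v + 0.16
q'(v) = 14.22*v^2 + 0.42*v + 0.07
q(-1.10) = -5.97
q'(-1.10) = 16.81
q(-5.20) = -661.01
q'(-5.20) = 382.39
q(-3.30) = -168.13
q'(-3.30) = 153.54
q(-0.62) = -0.93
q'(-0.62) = 5.28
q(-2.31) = -57.31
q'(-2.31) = 74.98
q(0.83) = 3.07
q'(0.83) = 10.21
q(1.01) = 5.33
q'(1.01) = 15.00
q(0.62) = 1.41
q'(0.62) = 5.80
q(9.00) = 3473.26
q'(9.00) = 1155.67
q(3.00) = 130.24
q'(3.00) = 129.31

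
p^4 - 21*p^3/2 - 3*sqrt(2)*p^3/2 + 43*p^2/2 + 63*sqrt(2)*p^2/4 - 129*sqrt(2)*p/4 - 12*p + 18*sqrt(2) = (p - 8)*(p - 3/2)*(p - 1)*(p - 3*sqrt(2)/2)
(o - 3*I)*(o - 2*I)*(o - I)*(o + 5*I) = o^4 - I*o^3 + 19*o^2 - 49*I*o - 30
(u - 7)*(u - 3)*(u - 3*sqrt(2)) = u^3 - 10*u^2 - 3*sqrt(2)*u^2 + 21*u + 30*sqrt(2)*u - 63*sqrt(2)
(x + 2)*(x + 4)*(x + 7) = x^3 + 13*x^2 + 50*x + 56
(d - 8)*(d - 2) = d^2 - 10*d + 16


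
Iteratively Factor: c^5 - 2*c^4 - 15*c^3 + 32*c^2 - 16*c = (c - 1)*(c^4 - c^3 - 16*c^2 + 16*c) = (c - 4)*(c - 1)*(c^3 + 3*c^2 - 4*c) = (c - 4)*(c - 1)^2*(c^2 + 4*c) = (c - 4)*(c - 1)^2*(c + 4)*(c)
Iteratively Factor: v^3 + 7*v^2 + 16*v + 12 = (v + 2)*(v^2 + 5*v + 6) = (v + 2)^2*(v + 3)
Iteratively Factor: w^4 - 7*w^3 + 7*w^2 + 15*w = (w + 1)*(w^3 - 8*w^2 + 15*w) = w*(w + 1)*(w^2 - 8*w + 15) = w*(w - 3)*(w + 1)*(w - 5)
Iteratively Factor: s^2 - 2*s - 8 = (s - 4)*(s + 2)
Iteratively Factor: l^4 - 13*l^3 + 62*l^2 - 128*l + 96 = (l - 4)*(l^3 - 9*l^2 + 26*l - 24) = (l - 4)*(l - 3)*(l^2 - 6*l + 8) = (l - 4)^2*(l - 3)*(l - 2)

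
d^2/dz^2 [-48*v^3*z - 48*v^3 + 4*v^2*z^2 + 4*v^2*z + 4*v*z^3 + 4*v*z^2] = 8*v*(v + 3*z + 1)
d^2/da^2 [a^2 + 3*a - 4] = 2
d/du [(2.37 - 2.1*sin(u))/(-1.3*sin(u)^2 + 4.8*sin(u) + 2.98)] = (-2.73*sin(u)^2 + 6.162*sin(u) - 17.634)*cos(u)/(1.69*sin(u)^4 - 12.48*sin(u)^3 + 15.292*sin(u)^2 + 28.608*sin(u) + 8.8804)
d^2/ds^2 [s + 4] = 0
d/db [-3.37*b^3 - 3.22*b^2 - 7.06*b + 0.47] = -10.11*b^2 - 6.44*b - 7.06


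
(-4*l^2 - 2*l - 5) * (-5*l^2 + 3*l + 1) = 20*l^4 - 2*l^3 + 15*l^2 - 17*l - 5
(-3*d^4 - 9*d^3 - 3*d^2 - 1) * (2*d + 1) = -6*d^5 - 21*d^4 - 15*d^3 - 3*d^2 - 2*d - 1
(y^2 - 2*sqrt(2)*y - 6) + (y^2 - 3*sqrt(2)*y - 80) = 2*y^2 - 5*sqrt(2)*y - 86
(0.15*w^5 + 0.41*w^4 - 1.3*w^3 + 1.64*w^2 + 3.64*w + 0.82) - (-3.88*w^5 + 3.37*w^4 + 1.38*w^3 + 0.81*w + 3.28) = 4.03*w^5 - 2.96*w^4 - 2.68*w^3 + 1.64*w^2 + 2.83*w - 2.46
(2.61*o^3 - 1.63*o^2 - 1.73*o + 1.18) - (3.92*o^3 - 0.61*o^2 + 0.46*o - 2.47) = -1.31*o^3 - 1.02*o^2 - 2.19*o + 3.65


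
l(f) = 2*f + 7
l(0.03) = 7.06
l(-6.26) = -5.52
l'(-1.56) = 2.00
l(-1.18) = 4.64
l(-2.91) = 1.18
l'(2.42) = 2.00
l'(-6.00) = 2.00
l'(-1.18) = 2.00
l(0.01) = 7.02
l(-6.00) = -5.00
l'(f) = 2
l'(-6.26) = 2.00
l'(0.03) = 2.00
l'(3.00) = 2.00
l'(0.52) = 2.00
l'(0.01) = 2.00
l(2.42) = 11.84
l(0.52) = 8.04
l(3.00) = 13.00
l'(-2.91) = 2.00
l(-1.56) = 3.88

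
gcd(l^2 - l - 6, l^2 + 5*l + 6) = l + 2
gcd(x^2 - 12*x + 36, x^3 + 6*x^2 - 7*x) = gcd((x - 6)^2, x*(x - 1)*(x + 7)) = 1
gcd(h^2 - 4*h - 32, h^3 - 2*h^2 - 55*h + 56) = h - 8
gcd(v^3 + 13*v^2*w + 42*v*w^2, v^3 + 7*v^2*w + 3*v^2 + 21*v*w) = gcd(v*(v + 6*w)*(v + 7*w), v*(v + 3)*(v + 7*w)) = v^2 + 7*v*w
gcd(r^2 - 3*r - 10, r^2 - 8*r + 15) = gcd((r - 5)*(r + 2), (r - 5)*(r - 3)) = r - 5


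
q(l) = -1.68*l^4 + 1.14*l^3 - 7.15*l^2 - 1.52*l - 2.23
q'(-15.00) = 23662.48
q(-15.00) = -90485.68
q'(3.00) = -195.08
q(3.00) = -176.44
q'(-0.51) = 7.55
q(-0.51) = -3.58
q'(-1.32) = 38.77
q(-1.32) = -20.40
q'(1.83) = -57.42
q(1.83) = -40.81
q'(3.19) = -230.48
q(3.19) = -216.80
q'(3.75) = -361.43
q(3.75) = -380.59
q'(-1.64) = 60.77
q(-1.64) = -36.15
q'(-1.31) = 38.19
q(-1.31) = -20.02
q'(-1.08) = 26.38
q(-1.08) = -12.65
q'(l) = -6.72*l^3 + 3.42*l^2 - 14.3*l - 1.52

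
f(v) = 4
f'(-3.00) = 0.00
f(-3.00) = 4.00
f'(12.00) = 0.00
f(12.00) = 4.00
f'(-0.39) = 0.00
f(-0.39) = 4.00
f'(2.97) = 0.00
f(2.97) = 4.00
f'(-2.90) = 0.00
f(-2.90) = 4.00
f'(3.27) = 0.00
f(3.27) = 4.00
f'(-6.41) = 0.00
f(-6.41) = 4.00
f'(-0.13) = 0.00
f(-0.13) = 4.00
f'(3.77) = 0.00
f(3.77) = 4.00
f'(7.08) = 0.00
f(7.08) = 4.00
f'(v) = 0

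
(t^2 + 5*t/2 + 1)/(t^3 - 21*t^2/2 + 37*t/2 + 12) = (t + 2)/(t^2 - 11*t + 24)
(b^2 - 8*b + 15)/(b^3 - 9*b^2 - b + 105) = (b - 3)/(b^2 - 4*b - 21)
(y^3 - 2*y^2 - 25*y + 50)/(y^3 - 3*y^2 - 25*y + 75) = (y - 2)/(y - 3)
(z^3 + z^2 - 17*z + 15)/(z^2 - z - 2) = (-z^3 - z^2 + 17*z - 15)/(-z^2 + z + 2)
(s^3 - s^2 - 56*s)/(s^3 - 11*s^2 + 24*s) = (s + 7)/(s - 3)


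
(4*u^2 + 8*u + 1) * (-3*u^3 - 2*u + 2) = -12*u^5 - 24*u^4 - 11*u^3 - 8*u^2 + 14*u + 2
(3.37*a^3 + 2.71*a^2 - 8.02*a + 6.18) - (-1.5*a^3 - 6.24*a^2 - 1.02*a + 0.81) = 4.87*a^3 + 8.95*a^2 - 7.0*a + 5.37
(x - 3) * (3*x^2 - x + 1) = 3*x^3 - 10*x^2 + 4*x - 3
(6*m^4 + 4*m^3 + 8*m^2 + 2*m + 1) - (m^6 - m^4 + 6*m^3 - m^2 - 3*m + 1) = -m^6 + 7*m^4 - 2*m^3 + 9*m^2 + 5*m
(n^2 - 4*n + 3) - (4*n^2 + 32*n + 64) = -3*n^2 - 36*n - 61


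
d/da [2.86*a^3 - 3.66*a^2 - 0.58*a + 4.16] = 8.58*a^2 - 7.32*a - 0.58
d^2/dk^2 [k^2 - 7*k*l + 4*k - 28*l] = 2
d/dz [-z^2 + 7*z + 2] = 7 - 2*z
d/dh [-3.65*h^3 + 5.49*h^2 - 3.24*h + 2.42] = -10.95*h^2 + 10.98*h - 3.24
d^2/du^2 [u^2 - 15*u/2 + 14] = 2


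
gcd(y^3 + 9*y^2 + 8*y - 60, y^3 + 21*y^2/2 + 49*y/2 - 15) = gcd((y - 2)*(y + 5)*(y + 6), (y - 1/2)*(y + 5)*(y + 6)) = y^2 + 11*y + 30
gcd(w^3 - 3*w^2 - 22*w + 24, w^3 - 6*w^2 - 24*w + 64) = w + 4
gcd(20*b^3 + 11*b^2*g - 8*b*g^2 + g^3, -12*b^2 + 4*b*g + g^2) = 1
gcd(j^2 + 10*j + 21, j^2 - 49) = j + 7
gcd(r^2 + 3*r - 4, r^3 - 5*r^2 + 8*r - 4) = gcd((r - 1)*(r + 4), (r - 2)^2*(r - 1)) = r - 1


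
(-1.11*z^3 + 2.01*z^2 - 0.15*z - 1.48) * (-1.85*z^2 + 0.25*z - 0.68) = 2.0535*z^5 - 3.996*z^4 + 1.5348*z^3 + 1.3337*z^2 - 0.268*z + 1.0064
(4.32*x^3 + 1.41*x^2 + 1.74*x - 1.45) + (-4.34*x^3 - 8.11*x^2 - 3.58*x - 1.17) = -0.0199999999999996*x^3 - 6.7*x^2 - 1.84*x - 2.62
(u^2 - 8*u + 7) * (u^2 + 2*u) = u^4 - 6*u^3 - 9*u^2 + 14*u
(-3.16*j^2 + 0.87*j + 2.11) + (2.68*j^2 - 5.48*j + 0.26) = -0.48*j^2 - 4.61*j + 2.37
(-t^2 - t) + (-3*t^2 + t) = -4*t^2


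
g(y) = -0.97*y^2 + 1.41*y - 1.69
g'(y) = 1.41 - 1.94*y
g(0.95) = -1.23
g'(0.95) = -0.43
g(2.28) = -3.52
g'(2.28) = -3.01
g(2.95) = -5.97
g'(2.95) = -4.31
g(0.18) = -1.47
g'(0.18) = 1.06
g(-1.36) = -5.40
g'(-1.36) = 4.05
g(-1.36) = -5.40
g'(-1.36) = 4.05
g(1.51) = -1.77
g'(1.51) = -1.52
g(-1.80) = -7.37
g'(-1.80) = 4.90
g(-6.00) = -45.07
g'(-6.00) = 13.05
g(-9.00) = -92.95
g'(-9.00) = 18.87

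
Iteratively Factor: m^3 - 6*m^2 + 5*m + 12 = (m + 1)*(m^2 - 7*m + 12) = (m - 4)*(m + 1)*(m - 3)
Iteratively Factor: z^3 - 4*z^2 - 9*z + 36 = (z - 3)*(z^2 - z - 12) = (z - 4)*(z - 3)*(z + 3)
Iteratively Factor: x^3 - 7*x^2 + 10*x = (x)*(x^2 - 7*x + 10) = x*(x - 5)*(x - 2)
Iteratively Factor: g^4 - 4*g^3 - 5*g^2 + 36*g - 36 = (g - 3)*(g^3 - g^2 - 8*g + 12) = (g - 3)*(g - 2)*(g^2 + g - 6) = (g - 3)*(g - 2)^2*(g + 3)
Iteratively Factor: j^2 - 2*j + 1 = (j - 1)*(j - 1)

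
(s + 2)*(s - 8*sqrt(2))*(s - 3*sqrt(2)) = s^3 - 11*sqrt(2)*s^2 + 2*s^2 - 22*sqrt(2)*s + 48*s + 96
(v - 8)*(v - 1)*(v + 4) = v^3 - 5*v^2 - 28*v + 32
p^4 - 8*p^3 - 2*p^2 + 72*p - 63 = (p - 7)*(p - 3)*(p - 1)*(p + 3)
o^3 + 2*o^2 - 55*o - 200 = (o - 8)*(o + 5)^2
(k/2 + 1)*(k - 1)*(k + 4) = k^3/2 + 5*k^2/2 + k - 4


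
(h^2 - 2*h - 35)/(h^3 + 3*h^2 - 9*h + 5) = (h - 7)/(h^2 - 2*h + 1)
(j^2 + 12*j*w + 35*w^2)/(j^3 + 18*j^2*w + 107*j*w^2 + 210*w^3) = 1/(j + 6*w)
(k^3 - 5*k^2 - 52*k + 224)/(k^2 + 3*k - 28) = k - 8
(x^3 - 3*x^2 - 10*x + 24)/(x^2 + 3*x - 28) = (x^2 + x - 6)/(x + 7)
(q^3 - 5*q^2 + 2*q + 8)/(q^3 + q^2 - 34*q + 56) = (q + 1)/(q + 7)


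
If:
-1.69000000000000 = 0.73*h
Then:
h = -2.32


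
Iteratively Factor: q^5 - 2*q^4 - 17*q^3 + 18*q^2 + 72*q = (q + 2)*(q^4 - 4*q^3 - 9*q^2 + 36*q) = q*(q + 2)*(q^3 - 4*q^2 - 9*q + 36) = q*(q + 2)*(q + 3)*(q^2 - 7*q + 12) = q*(q - 3)*(q + 2)*(q + 3)*(q - 4)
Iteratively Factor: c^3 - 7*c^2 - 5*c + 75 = (c + 3)*(c^2 - 10*c + 25) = (c - 5)*(c + 3)*(c - 5)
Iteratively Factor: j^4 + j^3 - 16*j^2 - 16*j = (j)*(j^3 + j^2 - 16*j - 16) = j*(j + 1)*(j^2 - 16) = j*(j + 1)*(j + 4)*(j - 4)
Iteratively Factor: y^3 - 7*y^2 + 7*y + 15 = (y - 3)*(y^2 - 4*y - 5) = (y - 3)*(y + 1)*(y - 5)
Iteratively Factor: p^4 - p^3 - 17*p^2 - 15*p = (p + 1)*(p^3 - 2*p^2 - 15*p) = p*(p + 1)*(p^2 - 2*p - 15) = p*(p - 5)*(p + 1)*(p + 3)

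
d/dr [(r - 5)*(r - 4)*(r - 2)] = 3*r^2 - 22*r + 38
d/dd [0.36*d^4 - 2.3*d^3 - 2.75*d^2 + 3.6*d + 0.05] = 1.44*d^3 - 6.9*d^2 - 5.5*d + 3.6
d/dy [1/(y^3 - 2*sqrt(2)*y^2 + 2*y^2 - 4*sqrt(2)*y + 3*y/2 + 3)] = 2*(-6*y^2 - 8*y + 8*sqrt(2)*y - 3 + 8*sqrt(2))/(2*y^3 - 4*sqrt(2)*y^2 + 4*y^2 - 8*sqrt(2)*y + 3*y + 6)^2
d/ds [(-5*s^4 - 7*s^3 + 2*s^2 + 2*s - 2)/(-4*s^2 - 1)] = (40*s^5 + 28*s^4 + 20*s^3 + 29*s^2 - 20*s - 2)/(16*s^4 + 8*s^2 + 1)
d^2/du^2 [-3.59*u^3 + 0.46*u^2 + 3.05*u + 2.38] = 0.92 - 21.54*u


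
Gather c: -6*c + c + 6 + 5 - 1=10 - 5*c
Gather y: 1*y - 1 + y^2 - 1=y^2 + y - 2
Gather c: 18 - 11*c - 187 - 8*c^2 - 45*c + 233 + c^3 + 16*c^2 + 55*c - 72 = c^3 + 8*c^2 - c - 8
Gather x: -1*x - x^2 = -x^2 - x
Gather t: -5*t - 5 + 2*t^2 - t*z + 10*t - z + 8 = 2*t^2 + t*(5 - z) - z + 3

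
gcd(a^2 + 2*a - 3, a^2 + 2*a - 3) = a^2 + 2*a - 3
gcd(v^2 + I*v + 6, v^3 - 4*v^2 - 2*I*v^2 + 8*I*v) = v - 2*I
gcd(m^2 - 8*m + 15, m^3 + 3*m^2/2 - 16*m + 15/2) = m - 3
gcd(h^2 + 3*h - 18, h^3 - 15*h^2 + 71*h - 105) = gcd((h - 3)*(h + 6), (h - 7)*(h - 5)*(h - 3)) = h - 3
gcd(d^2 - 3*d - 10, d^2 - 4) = d + 2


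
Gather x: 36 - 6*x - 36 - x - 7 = -7*x - 7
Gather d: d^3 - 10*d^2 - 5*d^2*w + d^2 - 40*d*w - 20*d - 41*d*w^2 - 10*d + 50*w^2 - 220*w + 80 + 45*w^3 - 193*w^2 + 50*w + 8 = d^3 + d^2*(-5*w - 9) + d*(-41*w^2 - 40*w - 30) + 45*w^3 - 143*w^2 - 170*w + 88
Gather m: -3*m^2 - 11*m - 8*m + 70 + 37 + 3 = -3*m^2 - 19*m + 110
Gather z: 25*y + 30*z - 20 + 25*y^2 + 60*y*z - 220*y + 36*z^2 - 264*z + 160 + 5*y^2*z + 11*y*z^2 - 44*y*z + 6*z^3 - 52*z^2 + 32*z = 25*y^2 - 195*y + 6*z^3 + z^2*(11*y - 16) + z*(5*y^2 + 16*y - 202) + 140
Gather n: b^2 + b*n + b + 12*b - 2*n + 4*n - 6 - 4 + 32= b^2 + 13*b + n*(b + 2) + 22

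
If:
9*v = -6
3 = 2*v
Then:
No Solution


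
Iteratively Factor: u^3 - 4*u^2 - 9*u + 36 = (u - 3)*(u^2 - u - 12) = (u - 4)*(u - 3)*(u + 3)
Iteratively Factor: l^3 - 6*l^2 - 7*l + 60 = (l + 3)*(l^2 - 9*l + 20) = (l - 4)*(l + 3)*(l - 5)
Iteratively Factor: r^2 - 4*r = (r)*(r - 4)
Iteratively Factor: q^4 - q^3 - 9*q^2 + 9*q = (q - 1)*(q^3 - 9*q) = q*(q - 1)*(q^2 - 9) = q*(q - 3)*(q - 1)*(q + 3)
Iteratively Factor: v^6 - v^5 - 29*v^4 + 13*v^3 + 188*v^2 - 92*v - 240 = (v - 5)*(v^5 + 4*v^4 - 9*v^3 - 32*v^2 + 28*v + 48) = (v - 5)*(v + 1)*(v^4 + 3*v^3 - 12*v^2 - 20*v + 48) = (v - 5)*(v + 1)*(v + 3)*(v^3 - 12*v + 16) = (v - 5)*(v - 2)*(v + 1)*(v + 3)*(v^2 + 2*v - 8) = (v - 5)*(v - 2)^2*(v + 1)*(v + 3)*(v + 4)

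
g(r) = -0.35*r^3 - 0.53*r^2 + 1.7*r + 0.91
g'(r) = -1.05*r^2 - 1.06*r + 1.7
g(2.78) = -5.98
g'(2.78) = -9.36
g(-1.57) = -1.71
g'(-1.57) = 0.78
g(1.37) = 1.34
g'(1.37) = -1.72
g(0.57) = 1.64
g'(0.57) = 0.75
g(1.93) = -0.30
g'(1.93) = -4.26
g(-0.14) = 0.66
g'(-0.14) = 1.83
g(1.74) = 0.42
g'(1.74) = -3.32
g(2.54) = -3.93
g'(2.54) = -7.77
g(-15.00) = 1037.41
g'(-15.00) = -218.65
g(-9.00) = 197.83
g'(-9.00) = -73.81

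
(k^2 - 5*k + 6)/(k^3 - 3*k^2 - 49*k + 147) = (k - 2)/(k^2 - 49)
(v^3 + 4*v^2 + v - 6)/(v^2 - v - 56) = (-v^3 - 4*v^2 - v + 6)/(-v^2 + v + 56)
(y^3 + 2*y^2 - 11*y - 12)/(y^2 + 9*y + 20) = (y^2 - 2*y - 3)/(y + 5)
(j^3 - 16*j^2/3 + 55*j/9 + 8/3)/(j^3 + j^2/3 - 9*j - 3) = (j - 8/3)/(j + 3)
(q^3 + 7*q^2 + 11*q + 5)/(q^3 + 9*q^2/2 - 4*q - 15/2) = 2*(q + 1)/(2*q - 3)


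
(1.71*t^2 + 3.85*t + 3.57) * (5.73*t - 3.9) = 9.7983*t^3 + 15.3915*t^2 + 5.4411*t - 13.923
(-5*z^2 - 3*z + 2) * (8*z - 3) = -40*z^3 - 9*z^2 + 25*z - 6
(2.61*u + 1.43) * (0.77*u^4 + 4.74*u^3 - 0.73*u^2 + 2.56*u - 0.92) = 2.0097*u^5 + 13.4725*u^4 + 4.8729*u^3 + 5.6377*u^2 + 1.2596*u - 1.3156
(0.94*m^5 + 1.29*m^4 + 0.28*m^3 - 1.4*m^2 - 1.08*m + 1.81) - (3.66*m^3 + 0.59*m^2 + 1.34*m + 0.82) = 0.94*m^5 + 1.29*m^4 - 3.38*m^3 - 1.99*m^2 - 2.42*m + 0.99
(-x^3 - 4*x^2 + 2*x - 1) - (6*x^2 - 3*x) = -x^3 - 10*x^2 + 5*x - 1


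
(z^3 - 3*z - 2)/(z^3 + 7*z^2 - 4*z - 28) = (z^2 + 2*z + 1)/(z^2 + 9*z + 14)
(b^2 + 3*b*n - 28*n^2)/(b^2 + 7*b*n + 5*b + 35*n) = (b - 4*n)/(b + 5)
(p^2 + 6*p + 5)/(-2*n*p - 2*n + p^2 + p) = (p + 5)/(-2*n + p)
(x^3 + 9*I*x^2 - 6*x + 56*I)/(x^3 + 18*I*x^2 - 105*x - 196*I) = (x - 2*I)/(x + 7*I)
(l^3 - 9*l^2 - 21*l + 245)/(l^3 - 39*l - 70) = (l - 7)/(l + 2)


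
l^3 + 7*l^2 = l^2*(l + 7)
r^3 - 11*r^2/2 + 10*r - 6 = (r - 2)^2*(r - 3/2)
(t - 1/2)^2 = t^2 - t + 1/4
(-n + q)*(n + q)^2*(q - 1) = -n^3*q + n^3 - n^2*q^2 + n^2*q + n*q^3 - n*q^2 + q^4 - q^3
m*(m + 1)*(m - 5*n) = m^3 - 5*m^2*n + m^2 - 5*m*n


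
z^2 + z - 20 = (z - 4)*(z + 5)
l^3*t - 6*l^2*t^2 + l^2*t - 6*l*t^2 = l*(l - 6*t)*(l*t + t)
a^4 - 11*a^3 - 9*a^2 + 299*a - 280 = (a - 8)*(a - 7)*(a - 1)*(a + 5)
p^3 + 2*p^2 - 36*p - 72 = (p - 6)*(p + 2)*(p + 6)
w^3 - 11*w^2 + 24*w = w*(w - 8)*(w - 3)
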